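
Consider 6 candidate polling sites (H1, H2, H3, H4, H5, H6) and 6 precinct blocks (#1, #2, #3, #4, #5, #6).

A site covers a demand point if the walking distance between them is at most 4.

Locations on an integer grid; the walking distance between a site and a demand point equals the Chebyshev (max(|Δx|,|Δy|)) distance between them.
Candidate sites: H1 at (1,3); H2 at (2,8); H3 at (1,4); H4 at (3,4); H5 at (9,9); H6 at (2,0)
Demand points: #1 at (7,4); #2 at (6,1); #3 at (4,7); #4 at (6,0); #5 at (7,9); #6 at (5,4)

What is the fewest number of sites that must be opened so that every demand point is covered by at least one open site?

Coverage sets (demand points within 4 of each site):
  H1: {#3, #6}
  H2: {#3, #6}
  H3: {#3, #6}
  H4: {#1, #2, #3, #4, #6}
  H5: {#5}
  H6: {#2, #4, #6}
No single site covers all 6 demand points.
But {H4, H5} covers everything, so the minimum is 2.

2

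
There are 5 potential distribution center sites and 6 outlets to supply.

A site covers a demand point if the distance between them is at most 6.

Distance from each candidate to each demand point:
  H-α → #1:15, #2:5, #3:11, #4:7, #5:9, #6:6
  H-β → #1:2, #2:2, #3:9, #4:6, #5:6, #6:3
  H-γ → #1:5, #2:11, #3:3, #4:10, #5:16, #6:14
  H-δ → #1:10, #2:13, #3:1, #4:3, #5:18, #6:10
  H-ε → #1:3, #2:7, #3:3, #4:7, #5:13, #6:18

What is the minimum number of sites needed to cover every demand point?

2

Coverage sets (demand points within 6 of each site):
  H-α: {#2, #6}
  H-β: {#1, #2, #4, #5, #6}
  H-γ: {#1, #3}
  H-δ: {#3, #4}
  H-ε: {#1, #3}
No single site covers all 6 demand points.
But {H-β, H-γ} covers everything, so the minimum is 2.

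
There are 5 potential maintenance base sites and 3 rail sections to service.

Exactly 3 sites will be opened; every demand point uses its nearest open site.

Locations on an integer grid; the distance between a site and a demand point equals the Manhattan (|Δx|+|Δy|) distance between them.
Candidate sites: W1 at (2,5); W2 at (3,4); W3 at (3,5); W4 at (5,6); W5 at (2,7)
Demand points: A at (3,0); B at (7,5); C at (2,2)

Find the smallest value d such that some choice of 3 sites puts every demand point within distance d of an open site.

4

Open {W1, W2, W3}.
  Farthest demand point is A at distance 4 (to W2); all others are ≤ 4.
With {W1, W2, W4} the worst case is 4.
With {W2, W3, W4} the worst case is 4.
No size-3 selection achieves below 4.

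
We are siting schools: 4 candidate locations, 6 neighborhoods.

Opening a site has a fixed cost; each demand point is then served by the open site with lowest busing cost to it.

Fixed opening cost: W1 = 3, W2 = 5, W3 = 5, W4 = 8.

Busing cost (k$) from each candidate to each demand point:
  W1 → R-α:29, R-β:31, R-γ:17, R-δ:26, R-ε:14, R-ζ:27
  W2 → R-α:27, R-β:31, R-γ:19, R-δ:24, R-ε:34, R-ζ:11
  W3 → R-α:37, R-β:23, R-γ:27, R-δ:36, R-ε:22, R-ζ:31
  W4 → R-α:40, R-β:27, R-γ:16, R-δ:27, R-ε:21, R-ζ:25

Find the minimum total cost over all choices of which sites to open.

129

Open {W1, W2, W3}: assign each demand point to its cheapest open site.
  R-α→W2 27, R-β→W3 23, R-γ→W1 17, R-δ→W2 24, R-ε→W1 14, R-ζ→W2 11
  busing cost 116, fixed 13 → total 129.
Compare {W1, W2}: busing cost 124 + fixed 8 = 132.
Compare {W1, W2, W4}: busing cost 119 + fixed 16 = 135.
Compare {W2, W3}: busing cost 126 + fixed 10 = 136.
All other subsets cost ≥ 132. Minimum total cost: 129.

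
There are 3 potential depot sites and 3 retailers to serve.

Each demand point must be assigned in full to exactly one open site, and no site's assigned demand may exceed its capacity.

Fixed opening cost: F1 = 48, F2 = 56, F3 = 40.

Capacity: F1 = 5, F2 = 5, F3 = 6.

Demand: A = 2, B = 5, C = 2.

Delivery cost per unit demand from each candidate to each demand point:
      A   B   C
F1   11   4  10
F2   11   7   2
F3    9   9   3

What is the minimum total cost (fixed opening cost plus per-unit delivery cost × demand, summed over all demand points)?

Open {F1, F3}; cheapest assignment that respects the capacities:
  F1 (cap 5, load 5): B — cost 5×4 = 20
  F3 (cap 6, load 4): A, C — cost 2×9 + 2×3 = 24
  Shipping 44, fixed 88 → total 132.
  Any other capacity-feasible assignment to {F1, F3} ships for at least 44.
Compare {F1, F2}: its best feasible assignment gives total 150.
Compare {F2, F3}: its best feasible assignment gives total 155.
Every other set of open sites that can feasibly serve all demand totals ≥ 150 even under its best assignment. Minimum: 132.

132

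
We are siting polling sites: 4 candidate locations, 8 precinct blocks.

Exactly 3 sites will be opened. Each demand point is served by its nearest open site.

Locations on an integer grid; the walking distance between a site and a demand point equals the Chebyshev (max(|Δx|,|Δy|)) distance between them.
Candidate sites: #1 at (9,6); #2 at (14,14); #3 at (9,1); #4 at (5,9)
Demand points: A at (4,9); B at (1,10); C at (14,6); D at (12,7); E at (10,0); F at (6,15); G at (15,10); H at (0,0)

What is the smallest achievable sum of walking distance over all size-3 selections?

Open {#1, #3, #4}.
  A→#4 1, B→#4 4, C→#1 5, D→#1 3, E→#3 1, F→#4 6, G→#1 6, H→#1 9  ⇒ total 35.
Compare {#2, #3, #4}: total 36.
Compare {#1, #2, #4}: total 38.
No size-3 selection does better; minimum is 35.

35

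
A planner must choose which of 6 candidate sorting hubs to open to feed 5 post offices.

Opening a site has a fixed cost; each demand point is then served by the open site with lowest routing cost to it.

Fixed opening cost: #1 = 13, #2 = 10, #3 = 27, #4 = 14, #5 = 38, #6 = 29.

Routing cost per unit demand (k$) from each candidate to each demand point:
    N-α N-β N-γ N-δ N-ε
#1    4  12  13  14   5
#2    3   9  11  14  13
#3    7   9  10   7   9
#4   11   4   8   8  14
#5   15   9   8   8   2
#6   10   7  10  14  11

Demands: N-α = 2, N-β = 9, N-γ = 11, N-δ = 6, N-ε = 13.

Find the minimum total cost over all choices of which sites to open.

Open {#2, #4, #5}: assign each demand point to its cheapest open site.
  N-α→#2 2×3=6, N-β→#4 9×4=36, N-γ→#4 11×8=88, N-δ→#4 6×8=48, N-ε→#5 13×2=26
  routing cost 204, fixed 62 → total 266.
Compare {#1, #4, #5}: routing cost 206 + fixed 65 = 271.
Compare {#1, #4}: routing cost 245 + fixed 27 = 272.
Compare {#4, #5}: routing cost 220 + fixed 52 = 272.
All other subsets cost ≥ 271. Minimum total cost: 266.

266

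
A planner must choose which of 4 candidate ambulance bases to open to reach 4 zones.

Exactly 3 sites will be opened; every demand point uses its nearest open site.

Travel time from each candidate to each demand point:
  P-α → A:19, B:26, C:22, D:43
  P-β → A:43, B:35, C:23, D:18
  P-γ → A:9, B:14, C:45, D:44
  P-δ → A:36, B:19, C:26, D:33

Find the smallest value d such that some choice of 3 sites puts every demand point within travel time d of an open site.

Open {P-α, P-β, P-γ}.
  Farthest demand point is C at travel time 22 (to P-α); all others are ≤ 22.
With {P-α, P-β, P-δ} the worst case is 22.
With {P-β, P-γ, P-δ} the worst case is 23.
No size-3 selection achieves below 22.

22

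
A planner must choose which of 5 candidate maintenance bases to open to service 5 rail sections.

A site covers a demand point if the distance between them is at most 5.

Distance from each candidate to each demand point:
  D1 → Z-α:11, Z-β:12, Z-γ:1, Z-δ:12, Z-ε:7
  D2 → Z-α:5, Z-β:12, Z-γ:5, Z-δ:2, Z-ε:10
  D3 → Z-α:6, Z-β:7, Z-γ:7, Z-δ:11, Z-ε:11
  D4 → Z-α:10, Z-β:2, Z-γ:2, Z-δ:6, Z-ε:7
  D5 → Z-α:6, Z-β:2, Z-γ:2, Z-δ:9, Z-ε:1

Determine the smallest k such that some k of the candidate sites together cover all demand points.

2

Coverage sets (demand points within 5 of each site):
  D1: {Z-γ}
  D2: {Z-α, Z-γ, Z-δ}
  D3: {}
  D4: {Z-β, Z-γ}
  D5: {Z-β, Z-γ, Z-ε}
No single site covers all 5 demand points.
But {D2, D5} covers everything, so the minimum is 2.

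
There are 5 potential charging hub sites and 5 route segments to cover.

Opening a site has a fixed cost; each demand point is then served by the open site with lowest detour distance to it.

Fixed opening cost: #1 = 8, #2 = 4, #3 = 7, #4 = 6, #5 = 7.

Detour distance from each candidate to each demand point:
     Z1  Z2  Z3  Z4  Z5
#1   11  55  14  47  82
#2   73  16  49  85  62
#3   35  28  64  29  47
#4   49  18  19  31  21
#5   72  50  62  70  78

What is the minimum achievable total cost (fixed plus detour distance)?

Open {#1, #4}: assign each demand point to its cheapest open site.
  Z1→#1 11, Z2→#4 18, Z3→#1 14, Z4→#4 31, Z5→#4 21
  detour distance 95, fixed 14 → total 109.
Compare {#1, #2, #4}: detour distance 93 + fixed 18 = 111.
Compare {#1, #3, #4}: detour distance 93 + fixed 21 = 114.
Compare {#1, #4, #5}: detour distance 95 + fixed 21 = 116.
All other subsets cost ≥ 111. Minimum total cost: 109.

109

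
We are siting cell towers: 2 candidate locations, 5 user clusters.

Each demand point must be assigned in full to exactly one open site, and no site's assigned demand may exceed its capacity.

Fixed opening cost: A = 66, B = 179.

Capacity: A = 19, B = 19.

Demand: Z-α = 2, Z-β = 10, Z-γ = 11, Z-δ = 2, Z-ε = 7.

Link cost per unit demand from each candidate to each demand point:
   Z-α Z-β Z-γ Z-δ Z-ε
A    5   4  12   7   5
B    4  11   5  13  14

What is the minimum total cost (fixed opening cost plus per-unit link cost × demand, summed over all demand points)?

397

Open {A, B}; cheapest assignment that respects the capacities:
  A (cap 19, load 19): Z-β, Z-δ, Z-ε — cost 10×4 + 2×7 + 7×5 = 89
  B (cap 19, load 13): Z-α, Z-γ — cost 2×4 + 11×5 = 63
  Shipping 152, fixed 245 → total 397.
  Any other capacity-feasible assignment to {A, B} ships for at least 152.
Total demand is 32 and no other set of sites has combined capacity ≥ 32, so {A, B} is the only feasible choice of open sites. Minimum: 397.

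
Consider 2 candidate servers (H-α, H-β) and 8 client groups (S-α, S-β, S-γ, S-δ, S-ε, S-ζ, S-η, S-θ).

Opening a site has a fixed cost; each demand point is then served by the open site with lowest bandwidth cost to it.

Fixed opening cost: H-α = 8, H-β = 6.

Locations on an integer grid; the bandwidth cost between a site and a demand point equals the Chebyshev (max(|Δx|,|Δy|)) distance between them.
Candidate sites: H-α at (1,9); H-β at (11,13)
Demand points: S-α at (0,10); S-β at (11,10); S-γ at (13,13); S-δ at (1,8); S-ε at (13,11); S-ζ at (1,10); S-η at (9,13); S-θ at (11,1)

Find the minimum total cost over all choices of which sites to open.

Open {H-α, H-β}: assign each demand point to its cheapest open site.
  S-α→H-α 1, S-β→H-β 3, S-γ→H-β 2, S-δ→H-α 1, S-ε→H-β 2, S-ζ→H-α 1, S-η→H-β 2, S-θ→H-α 10
  bandwidth cost 22, fixed 14 → total 36.
Compare {H-β}: bandwidth cost 52 + fixed 6 = 58.
Compare {H-α}: bandwidth cost 55 + fixed 8 = 63.

36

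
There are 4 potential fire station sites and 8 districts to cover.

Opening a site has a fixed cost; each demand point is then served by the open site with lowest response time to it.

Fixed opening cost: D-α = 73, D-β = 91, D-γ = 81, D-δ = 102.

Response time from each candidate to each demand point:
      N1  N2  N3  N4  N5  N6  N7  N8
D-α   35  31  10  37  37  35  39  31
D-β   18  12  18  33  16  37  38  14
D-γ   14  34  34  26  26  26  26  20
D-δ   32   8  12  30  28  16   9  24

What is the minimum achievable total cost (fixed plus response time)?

261

Open {D-δ}: assign each demand point to its cheapest open site.
  N1→D-δ 32, N2→D-δ 8, N3→D-δ 12, N4→D-δ 30, N5→D-δ 28, N6→D-δ 16, N7→D-δ 9, N8→D-δ 24
  response time 159, fixed 102 → total 261.
Compare {D-β}: response time 186 + fixed 91 = 277.
Compare {D-γ}: response time 206 + fixed 81 = 287.
Compare {D-γ, D-δ}: response time 131 + fixed 183 = 314.
All other subsets cost ≥ 277. Minimum total cost: 261.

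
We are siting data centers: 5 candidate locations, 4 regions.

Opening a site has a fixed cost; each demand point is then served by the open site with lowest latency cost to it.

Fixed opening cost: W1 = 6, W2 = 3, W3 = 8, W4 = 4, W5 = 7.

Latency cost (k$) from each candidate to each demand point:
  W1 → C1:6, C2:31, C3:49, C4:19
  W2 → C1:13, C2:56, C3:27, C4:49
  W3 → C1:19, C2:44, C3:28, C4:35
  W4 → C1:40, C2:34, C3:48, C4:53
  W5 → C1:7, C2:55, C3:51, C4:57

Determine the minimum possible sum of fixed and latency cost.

92

Open {W1, W2}: assign each demand point to its cheapest open site.
  C1→W1 6, C2→W1 31, C3→W2 27, C4→W1 19
  latency cost 83, fixed 9 → total 92.
Compare {W1, W2, W4}: latency cost 83 + fixed 13 = 96.
Compare {W1, W3}: latency cost 84 + fixed 14 = 98.
Compare {W1, W2, W5}: latency cost 83 + fixed 16 = 99.
All other subsets cost ≥ 96. Minimum total cost: 92.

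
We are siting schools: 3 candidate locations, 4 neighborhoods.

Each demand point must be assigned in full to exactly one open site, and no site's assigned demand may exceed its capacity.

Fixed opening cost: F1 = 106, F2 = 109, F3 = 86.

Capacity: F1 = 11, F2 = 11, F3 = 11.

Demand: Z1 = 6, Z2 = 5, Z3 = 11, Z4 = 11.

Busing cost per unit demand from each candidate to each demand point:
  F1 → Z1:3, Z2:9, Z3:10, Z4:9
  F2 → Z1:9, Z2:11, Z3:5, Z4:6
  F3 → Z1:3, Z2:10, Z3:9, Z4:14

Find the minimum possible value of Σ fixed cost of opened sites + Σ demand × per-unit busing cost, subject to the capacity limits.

523

Open {F1, F2, F3}; cheapest assignment that respects the capacities:
  F1 (cap 11, load 11): Z4 — cost 11×9 = 99
  F2 (cap 11, load 11): Z3 — cost 11×5 = 55
  F3 (cap 11, load 11): Z1, Z2 — cost 6×3 + 5×10 = 68
  Shipping 222, fixed 301 → total 523.
  Any other capacity-feasible assignment to {F1, F2, F3} ships for at least 222.
Total demand is 33 and no other set of sites has combined capacity ≥ 33, so {F1, F2, F3} is the only feasible choice of open sites. Minimum: 523.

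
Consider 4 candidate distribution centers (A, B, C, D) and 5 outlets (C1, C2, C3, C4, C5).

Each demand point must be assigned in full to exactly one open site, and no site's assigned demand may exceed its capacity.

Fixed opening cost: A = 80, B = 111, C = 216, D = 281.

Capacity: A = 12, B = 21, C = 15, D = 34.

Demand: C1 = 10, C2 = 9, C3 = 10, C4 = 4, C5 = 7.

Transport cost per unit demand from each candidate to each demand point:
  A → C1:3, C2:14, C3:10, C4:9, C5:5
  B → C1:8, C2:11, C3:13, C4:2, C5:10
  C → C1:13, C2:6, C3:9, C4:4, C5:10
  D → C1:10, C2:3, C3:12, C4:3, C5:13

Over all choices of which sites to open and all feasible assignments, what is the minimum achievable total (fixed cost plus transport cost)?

Open {A, D}; cheapest assignment that respects the capacities:
  A (cap 12, load 10): C1 — cost 10×3 = 30
  D (cap 34, load 30): C2, C3, C4, C5 — cost 9×3 + 10×12 + 4×3 + 7×13 = 250
  Shipping 280, fixed 361 → total 641.
  Any other capacity-feasible assignment to {A, D} ships for at least 280.
Compare {B, D}: its best feasible assignment gives total 697.
Compare {A, B, C}: its best feasible assignment gives total 699.
Every other set of open sites that can feasibly serve all demand totals ≥ 697 even under its best assignment. Minimum: 641.

641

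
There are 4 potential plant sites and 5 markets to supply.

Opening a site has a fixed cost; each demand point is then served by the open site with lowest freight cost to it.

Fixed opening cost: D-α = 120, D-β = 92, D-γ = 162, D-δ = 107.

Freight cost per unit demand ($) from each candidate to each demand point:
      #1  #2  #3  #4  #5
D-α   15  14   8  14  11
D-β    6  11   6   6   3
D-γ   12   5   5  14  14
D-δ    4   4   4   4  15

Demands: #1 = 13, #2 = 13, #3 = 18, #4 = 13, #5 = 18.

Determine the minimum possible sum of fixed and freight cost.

481

Open {D-β, D-δ}: assign each demand point to its cheapest open site.
  #1→D-δ 13×4=52, #2→D-δ 13×4=52, #3→D-δ 18×4=72, #4→D-δ 13×4=52, #5→D-β 18×3=54
  freight cost 282, fixed 199 → total 481.
Compare {D-β}: freight cost 461 + fixed 92 = 553.
Compare {D-α, D-β, D-δ}: freight cost 282 + fixed 319 = 601.
Compare {D-δ}: freight cost 498 + fixed 107 = 605.
All other subsets cost ≥ 553. Minimum total cost: 481.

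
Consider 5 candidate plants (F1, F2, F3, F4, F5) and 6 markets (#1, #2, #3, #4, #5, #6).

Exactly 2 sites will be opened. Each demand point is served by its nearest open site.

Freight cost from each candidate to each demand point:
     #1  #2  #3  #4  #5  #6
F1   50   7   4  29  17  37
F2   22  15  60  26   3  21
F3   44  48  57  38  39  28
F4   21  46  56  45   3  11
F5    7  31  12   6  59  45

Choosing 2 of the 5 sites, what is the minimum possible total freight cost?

Open {F2, F5}.
  #1→F5 7, #2→F2 15, #3→F5 12, #4→F5 6, #5→F2 3, #6→F2 21  ⇒ total 64.
Compare {F4, F5}: total 70.
Compare {F1, F4}: total 75.
No size-2 selection does better; minimum is 64.

64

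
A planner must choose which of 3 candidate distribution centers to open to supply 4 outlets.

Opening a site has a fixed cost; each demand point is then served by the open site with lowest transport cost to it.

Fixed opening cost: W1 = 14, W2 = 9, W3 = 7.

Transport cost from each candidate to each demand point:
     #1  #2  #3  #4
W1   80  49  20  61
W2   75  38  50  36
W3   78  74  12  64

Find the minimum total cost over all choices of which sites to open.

Open {W2, W3}: assign each demand point to its cheapest open site.
  #1→W2 75, #2→W2 38, #3→W3 12, #4→W2 36
  transport cost 161, fixed 16 → total 177.
Compare {W1, W2, W3}: transport cost 161 + fixed 30 = 191.
Compare {W1, W2}: transport cost 169 + fixed 23 = 192.
Compare {W2}: transport cost 199 + fixed 9 = 208.
All other subsets cost ≥ 191. Minimum total cost: 177.

177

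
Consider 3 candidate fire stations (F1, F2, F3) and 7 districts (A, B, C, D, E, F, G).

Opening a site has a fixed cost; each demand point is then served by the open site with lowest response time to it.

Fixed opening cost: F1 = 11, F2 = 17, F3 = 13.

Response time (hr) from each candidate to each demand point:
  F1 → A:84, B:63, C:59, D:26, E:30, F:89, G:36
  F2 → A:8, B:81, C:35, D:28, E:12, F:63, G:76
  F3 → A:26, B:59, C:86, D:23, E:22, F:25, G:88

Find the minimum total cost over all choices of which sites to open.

239

Open {F1, F2, F3}: assign each demand point to its cheapest open site.
  A→F2 8, B→F3 59, C→F2 35, D→F3 23, E→F2 12, F→F3 25, G→F1 36
  response time 198, fixed 41 → total 239.
Compare {F2, F3}: response time 238 + fixed 30 = 268.
Compare {F1, F2}: response time 243 + fixed 28 = 271.
Compare {F1, F3}: response time 250 + fixed 24 = 274.
All other subsets cost ≥ 268. Minimum total cost: 239.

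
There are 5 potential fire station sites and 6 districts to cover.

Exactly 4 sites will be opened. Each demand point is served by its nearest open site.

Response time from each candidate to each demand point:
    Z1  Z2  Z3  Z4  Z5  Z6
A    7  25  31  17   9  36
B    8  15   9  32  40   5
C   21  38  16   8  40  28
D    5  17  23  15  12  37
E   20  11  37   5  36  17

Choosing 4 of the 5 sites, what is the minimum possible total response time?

Open {A, B, D, E}.
  Z1→D 5, Z2→E 11, Z3→B 9, Z4→E 5, Z5→A 9, Z6→B 5  ⇒ total 44.
Compare {A, B, C, E}: total 46.
Compare {B, C, D, E}: total 47.
No size-4 selection does better; minimum is 44.

44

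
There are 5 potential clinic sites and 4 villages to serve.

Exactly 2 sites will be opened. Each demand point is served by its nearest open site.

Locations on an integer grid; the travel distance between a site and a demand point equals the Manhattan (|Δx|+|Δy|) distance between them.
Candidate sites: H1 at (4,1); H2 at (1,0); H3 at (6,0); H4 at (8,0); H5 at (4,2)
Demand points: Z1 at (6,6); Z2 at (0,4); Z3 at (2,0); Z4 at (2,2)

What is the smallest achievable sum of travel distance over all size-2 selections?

14

Open {H2, H5}.
  Z1→H5 6, Z2→H2 5, Z3→H2 1, Z4→H5 2  ⇒ total 14.
Compare {H2, H3}: total 15.
Compare {H1, H2}: total 16.
No size-2 selection does better; minimum is 14.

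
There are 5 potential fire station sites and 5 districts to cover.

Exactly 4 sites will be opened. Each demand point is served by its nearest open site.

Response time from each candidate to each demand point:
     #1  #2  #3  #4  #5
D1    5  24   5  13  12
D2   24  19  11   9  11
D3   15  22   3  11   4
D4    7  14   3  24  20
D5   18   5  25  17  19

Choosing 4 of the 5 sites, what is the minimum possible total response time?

26

Open {D1, D2, D3, D5}.
  #1→D1 5, #2→D5 5, #3→D3 3, #4→D2 9, #5→D3 4  ⇒ total 26.
Compare {D1, D3, D4, D5}: total 28.
Compare {D2, D3, D4, D5}: total 28.
No size-4 selection does better; minimum is 26.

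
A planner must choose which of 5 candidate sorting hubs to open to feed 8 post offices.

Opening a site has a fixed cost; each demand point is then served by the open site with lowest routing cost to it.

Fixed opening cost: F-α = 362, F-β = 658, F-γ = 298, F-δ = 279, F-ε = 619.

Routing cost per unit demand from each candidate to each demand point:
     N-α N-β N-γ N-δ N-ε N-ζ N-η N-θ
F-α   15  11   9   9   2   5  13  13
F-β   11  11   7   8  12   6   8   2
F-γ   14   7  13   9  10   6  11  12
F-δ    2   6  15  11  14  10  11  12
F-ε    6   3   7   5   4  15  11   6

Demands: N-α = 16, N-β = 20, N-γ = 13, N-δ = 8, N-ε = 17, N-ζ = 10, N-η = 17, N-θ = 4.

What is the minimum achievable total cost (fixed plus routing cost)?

1287

Open {F-δ}: assign each demand point to its cheapest open site.
  N-α→F-δ 16×2=32, N-β→F-δ 20×6=120, N-γ→F-δ 13×15=195, N-δ→F-δ 8×11=88, N-ε→F-δ 17×14=238, N-ζ→F-δ 10×10=100, N-η→F-δ 17×11=187, N-θ→F-δ 4×12=48
  routing cost 1008, fixed 279 → total 1287.
Compare {F-α, F-δ}: routing cost 660 + fixed 641 = 1301.
Compare {F-ε}: routing cost 716 + fixed 619 = 1335.
Compare {F-α}: routing cost 1006 + fixed 362 = 1368.
All other subsets cost ≥ 1301. Minimum total cost: 1287.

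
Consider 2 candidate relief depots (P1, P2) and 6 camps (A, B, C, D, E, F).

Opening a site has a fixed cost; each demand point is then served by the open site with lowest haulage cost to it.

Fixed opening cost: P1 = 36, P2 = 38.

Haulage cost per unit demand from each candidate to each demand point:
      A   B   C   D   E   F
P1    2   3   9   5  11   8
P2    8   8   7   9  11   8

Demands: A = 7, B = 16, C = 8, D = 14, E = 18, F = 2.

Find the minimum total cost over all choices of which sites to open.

Open {P1}: assign each demand point to its cheapest open site.
  A→P1 7×2=14, B→P1 16×3=48, C→P1 8×9=72, D→P1 14×5=70, E→P1 18×11=198, F→P1 2×8=16
  haulage cost 418, fixed 36 → total 454.
Compare {P1, P2}: haulage cost 402 + fixed 74 = 476.
Compare {P2}: haulage cost 580 + fixed 38 = 618.

454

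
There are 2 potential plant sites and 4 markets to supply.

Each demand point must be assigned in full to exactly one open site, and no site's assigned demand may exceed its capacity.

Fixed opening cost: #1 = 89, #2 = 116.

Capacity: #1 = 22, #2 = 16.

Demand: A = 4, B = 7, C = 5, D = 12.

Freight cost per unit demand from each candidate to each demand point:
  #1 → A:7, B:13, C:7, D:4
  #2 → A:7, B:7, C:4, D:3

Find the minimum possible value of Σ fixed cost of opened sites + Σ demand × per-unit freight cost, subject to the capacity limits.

350

Open {#1, #2}; cheapest assignment that respects the capacities:
  #1 (cap 22, load 16): A, D — cost 4×7 + 12×4 = 76
  #2 (cap 16, load 12): B, C — cost 7×7 + 5×4 = 69
  Shipping 145, fixed 205 → total 350.
  Any other capacity-feasible assignment to {#1, #2} ships for at least 145.
Total demand is 28 and no other set of sites has combined capacity ≥ 28, so {#1, #2} is the only feasible choice of open sites. Minimum: 350.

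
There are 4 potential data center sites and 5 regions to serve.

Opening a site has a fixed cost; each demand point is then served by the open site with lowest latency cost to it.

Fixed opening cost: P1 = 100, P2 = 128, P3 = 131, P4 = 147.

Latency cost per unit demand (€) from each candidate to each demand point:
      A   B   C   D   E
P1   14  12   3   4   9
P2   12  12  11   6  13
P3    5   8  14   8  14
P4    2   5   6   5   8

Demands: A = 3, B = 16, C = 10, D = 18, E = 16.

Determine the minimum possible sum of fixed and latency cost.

511

Open {P4}: assign each demand point to its cheapest open site.
  A→P4 3×2=6, B→P4 16×5=80, C→P4 10×6=60, D→P4 18×5=90, E→P4 16×8=128
  latency cost 364, fixed 147 → total 511.
Compare {P1, P4}: latency cost 316 + fixed 247 = 563.
Compare {P1}: latency cost 480 + fixed 100 = 580.
Compare {P1, P3}: latency cost 389 + fixed 231 = 620.
All other subsets cost ≥ 563. Minimum total cost: 511.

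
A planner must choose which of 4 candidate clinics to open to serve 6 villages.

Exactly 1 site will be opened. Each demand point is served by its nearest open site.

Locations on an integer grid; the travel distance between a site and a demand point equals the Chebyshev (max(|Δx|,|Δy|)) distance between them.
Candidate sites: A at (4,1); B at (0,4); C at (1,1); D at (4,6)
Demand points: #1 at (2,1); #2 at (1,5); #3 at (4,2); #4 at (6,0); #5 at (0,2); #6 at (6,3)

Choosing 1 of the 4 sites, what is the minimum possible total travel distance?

Open {A}.
  #1→A 2, #2→A 4, #3→A 1, #4→A 2, #5→A 4, #6→A 2  ⇒ total 15.
Compare {C}: total 19.
Compare {B}: total 22.
No size-1 selection does better; minimum is 15.

15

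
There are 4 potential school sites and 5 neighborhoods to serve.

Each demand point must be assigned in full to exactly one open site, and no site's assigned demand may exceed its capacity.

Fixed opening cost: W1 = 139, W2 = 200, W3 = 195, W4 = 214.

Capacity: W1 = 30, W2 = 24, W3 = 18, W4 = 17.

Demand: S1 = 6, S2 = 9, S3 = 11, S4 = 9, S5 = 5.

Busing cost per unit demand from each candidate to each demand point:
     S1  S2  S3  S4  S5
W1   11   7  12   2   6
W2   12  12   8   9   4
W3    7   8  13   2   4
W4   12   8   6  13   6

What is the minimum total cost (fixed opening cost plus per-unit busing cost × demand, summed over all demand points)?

Open {W1, W2}; cheapest assignment that respects the capacities:
  W1 (cap 30, load 24): S1, S2, S4 — cost 6×11 + 9×7 + 9×2 = 147
  W2 (cap 24, load 16): S3, S5 — cost 11×8 + 5×4 = 108
  Shipping 255, fixed 339 → total 594.
  Any other capacity-feasible assignment to {W1, W2} ships for at least 255.
Compare {W1, W4}: its best feasible assignment gives total 596.
Compare {W1, W3}: its best feasible assignment gives total 609.
Every other set of open sites that can feasibly serve all demand totals ≥ 596 even under its best assignment. Minimum: 594.

594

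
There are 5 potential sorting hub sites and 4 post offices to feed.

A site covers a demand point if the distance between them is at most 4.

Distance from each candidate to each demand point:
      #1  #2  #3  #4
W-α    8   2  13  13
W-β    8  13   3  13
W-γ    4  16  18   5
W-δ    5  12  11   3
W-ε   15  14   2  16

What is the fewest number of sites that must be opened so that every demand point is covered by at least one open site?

4

Coverage sets (demand points within 4 of each site):
  W-α: {#2}
  W-β: {#3}
  W-γ: {#1}
  W-δ: {#4}
  W-ε: {#3}
No 3 sites suffice: every size-3 union leaves at least one demand point uncovered.
But {W-α, W-β, W-γ, W-δ} covers everything, so the minimum is 4.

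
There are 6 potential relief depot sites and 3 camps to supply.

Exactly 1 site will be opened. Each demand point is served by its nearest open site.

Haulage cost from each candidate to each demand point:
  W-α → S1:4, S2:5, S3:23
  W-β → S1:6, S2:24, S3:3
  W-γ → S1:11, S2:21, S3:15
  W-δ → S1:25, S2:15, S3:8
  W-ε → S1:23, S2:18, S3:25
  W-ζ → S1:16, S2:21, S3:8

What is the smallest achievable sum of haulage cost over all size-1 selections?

32

Open {W-α}.
  S1→W-α 4, S2→W-α 5, S3→W-α 23  ⇒ total 32.
Compare {W-β}: total 33.
Compare {W-ζ}: total 45.
No size-1 selection does better; minimum is 32.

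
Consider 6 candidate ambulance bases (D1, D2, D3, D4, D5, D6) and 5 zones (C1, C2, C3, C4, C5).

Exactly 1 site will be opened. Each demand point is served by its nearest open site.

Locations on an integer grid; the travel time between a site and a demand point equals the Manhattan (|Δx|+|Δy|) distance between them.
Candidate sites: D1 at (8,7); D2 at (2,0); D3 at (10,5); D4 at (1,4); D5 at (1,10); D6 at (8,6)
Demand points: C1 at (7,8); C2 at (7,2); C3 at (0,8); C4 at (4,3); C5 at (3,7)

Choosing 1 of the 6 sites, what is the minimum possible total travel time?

30

Open {D1}.
  C1→D1 2, C2→D1 6, C3→D1 9, C4→D1 8, C5→D1 5  ⇒ total 30.
Compare {D6}: total 31.
Compare {D4}: total 32.
No size-1 selection does better; minimum is 30.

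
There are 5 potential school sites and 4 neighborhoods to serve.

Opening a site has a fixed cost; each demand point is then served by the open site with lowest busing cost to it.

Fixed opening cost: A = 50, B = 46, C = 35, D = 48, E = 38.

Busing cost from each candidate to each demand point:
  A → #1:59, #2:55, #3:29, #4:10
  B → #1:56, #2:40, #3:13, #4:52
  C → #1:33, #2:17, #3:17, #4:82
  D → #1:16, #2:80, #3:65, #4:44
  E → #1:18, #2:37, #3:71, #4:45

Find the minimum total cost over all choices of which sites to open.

162

Open {A, C}: assign each demand point to its cheapest open site.
  #1→C 33, #2→C 17, #3→C 17, #4→A 10
  busing cost 77, fixed 85 → total 162.
Compare {C, E}: busing cost 97 + fixed 73 = 170.
Compare {C, D}: busing cost 94 + fixed 83 = 177.
Compare {A, E}: busing cost 94 + fixed 88 = 182.
All other subsets cost ≥ 170. Minimum total cost: 162.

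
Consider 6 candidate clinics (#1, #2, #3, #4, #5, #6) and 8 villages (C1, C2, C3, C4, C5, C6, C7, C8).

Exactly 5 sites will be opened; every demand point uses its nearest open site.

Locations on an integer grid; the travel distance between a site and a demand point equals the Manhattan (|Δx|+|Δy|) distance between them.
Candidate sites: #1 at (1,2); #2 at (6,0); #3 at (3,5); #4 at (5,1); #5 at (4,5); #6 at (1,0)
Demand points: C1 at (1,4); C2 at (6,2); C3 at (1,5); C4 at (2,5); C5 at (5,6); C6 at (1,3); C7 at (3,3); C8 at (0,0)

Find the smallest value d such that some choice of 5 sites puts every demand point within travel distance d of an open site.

Open {#1, #2, #3, #5, #6}.
  Farthest demand point is C1 at travel distance 2 (to #1); all others are ≤ 2.
With {#1, #3, #4, #5, #6} the worst case is 2.
With {#1, #2, #3, #4, #5} the worst case is 3.
No size-5 selection achieves below 2.

2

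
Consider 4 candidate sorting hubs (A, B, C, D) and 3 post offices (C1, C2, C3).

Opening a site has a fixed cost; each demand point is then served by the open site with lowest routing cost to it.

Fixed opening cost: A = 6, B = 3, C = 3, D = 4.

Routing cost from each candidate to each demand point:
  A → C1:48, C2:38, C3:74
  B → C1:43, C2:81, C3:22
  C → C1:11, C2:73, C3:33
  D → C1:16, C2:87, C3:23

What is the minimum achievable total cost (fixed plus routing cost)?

83

Open {A, B, C}: assign each demand point to its cheapest open site.
  C1→C 11, C2→A 38, C3→B 22
  routing cost 71, fixed 12 → total 83.
Compare {A, C, D}: routing cost 72 + fixed 13 = 85.
Compare {A, D}: routing cost 77 + fixed 10 = 87.
Compare {A, B, C, D}: routing cost 71 + fixed 16 = 87.
All other subsets cost ≥ 85. Minimum total cost: 83.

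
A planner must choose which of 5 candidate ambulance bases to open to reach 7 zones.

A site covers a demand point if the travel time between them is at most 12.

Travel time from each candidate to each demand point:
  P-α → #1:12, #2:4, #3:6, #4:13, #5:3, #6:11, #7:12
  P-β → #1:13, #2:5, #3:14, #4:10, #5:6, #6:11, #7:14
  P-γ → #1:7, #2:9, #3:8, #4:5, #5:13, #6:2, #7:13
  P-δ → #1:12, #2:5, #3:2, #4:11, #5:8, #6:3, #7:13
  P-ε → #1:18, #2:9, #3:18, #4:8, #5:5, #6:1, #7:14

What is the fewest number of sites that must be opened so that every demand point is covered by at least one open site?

Coverage sets (demand points within 12 of each site):
  P-α: {#1, #2, #3, #5, #6, #7}
  P-β: {#2, #4, #5, #6}
  P-γ: {#1, #2, #3, #4, #6}
  P-δ: {#1, #2, #3, #4, #5, #6}
  P-ε: {#2, #4, #5, #6}
No single site covers all 7 demand points.
But {P-α, P-β} covers everything, so the minimum is 2.

2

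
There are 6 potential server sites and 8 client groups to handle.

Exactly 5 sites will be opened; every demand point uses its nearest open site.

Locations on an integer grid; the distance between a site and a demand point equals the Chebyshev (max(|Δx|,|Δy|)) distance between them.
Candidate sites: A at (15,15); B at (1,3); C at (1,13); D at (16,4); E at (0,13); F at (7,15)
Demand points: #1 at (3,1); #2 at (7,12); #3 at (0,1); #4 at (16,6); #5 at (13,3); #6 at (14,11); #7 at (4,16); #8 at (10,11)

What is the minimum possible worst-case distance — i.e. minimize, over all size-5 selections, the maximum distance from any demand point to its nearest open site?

Open {A, B, C, D, F}.
  Farthest demand point is #6 at distance 4 (to A); all others are ≤ 4.
With {A, B, D, E, F} the worst case is 4.
With {A, B, C, D, E} the worst case is 6.
No size-5 selection achieves below 4.

4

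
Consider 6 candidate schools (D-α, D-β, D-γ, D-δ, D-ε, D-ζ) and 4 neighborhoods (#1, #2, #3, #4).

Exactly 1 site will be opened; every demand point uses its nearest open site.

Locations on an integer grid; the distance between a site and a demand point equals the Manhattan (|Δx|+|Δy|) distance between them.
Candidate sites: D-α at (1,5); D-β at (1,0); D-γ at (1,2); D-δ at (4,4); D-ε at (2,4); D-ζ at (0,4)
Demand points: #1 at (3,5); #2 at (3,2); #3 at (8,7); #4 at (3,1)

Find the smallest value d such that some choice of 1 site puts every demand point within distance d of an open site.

7

Open {D-δ}.
  Farthest demand point is #3 at distance 7 (to D-δ); all others are ≤ 7.
With {D-α} the worst case is 9.
With {D-ε} the worst case is 9.
No size-1 selection achieves below 7.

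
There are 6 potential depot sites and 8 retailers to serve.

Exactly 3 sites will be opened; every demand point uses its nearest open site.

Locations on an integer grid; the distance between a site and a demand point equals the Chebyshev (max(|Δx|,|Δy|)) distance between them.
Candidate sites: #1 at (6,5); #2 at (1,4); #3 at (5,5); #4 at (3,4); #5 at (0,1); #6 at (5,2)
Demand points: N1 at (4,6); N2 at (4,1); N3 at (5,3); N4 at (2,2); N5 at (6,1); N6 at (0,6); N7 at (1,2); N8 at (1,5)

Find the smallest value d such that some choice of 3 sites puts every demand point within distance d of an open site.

2

Open {#1, #2, #6}.
  Farthest demand point is N1 at distance 2 (to #1); all others are ≤ 2.
With {#2, #3, #6} the worst case is 2.
With {#2, #4, #6} the worst case is 2.
No size-3 selection achieves below 2.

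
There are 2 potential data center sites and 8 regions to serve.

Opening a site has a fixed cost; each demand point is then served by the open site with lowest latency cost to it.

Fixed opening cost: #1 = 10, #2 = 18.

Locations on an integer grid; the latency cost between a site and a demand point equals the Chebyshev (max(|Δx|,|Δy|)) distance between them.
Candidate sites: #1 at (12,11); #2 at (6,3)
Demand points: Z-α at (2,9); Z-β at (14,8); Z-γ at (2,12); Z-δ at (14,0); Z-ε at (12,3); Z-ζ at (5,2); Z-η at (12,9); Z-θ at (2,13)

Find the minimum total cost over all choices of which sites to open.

72

Open {#2}: assign each demand point to its cheapest open site.
  Z-α→#2 6, Z-β→#2 8, Z-γ→#2 9, Z-δ→#2 8, Z-ε→#2 6, Z-ζ→#2 1, Z-η→#2 6, Z-θ→#2 10
  latency cost 54, fixed 18 → total 72.
Compare {#1}: latency cost 63 + fixed 10 = 73.
Compare {#1, #2}: latency cost 45 + fixed 28 = 73.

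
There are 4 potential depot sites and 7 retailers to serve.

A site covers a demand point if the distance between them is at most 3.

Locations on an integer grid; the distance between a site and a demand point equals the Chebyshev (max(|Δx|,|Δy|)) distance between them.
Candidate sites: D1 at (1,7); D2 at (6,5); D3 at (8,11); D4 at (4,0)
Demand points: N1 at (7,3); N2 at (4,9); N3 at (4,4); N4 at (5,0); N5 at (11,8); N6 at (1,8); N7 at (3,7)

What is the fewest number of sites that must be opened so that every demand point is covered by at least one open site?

Coverage sets (demand points within 3 of each site):
  D1: {N2, N3, N6, N7}
  D2: {N1, N3, N7}
  D3: {N5}
  D4: {N1, N4}
No 2 sites suffice: every size-2 union leaves at least one demand point uncovered.
But {D1, D3, D4} covers everything, so the minimum is 3.

3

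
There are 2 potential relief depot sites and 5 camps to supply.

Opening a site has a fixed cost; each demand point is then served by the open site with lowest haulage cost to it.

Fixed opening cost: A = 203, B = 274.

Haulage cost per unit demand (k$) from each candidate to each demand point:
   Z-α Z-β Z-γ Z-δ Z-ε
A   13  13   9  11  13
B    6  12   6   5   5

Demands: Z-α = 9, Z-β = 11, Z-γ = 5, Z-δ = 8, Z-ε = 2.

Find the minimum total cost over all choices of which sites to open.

Open {B}: assign each demand point to its cheapest open site.
  Z-α→B 9×6=54, Z-β→B 11×12=132, Z-γ→B 5×6=30, Z-δ→B 8×5=40, Z-ε→B 2×5=10
  haulage cost 266, fixed 274 → total 540.
Compare {A}: haulage cost 419 + fixed 203 = 622.
Compare {A, B}: haulage cost 266 + fixed 477 = 743.

540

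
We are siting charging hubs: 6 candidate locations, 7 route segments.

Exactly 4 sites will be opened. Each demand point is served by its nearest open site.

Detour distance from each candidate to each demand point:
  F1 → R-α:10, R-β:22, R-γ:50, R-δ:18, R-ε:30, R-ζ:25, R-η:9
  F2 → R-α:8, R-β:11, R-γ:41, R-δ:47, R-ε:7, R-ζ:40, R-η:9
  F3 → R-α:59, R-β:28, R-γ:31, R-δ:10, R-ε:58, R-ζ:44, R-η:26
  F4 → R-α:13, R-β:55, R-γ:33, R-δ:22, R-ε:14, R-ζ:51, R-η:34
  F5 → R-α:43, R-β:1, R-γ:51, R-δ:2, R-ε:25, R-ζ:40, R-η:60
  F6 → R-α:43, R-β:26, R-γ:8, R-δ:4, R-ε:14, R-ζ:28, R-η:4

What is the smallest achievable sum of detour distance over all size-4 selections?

55

Open {F1, F2, F5, F6}.
  R-α→F2 8, R-β→F5 1, R-γ→F6 8, R-δ→F5 2, R-ε→F2 7, R-ζ→F1 25, R-η→F6 4  ⇒ total 55.
Compare {F2, F3, F5, F6}: total 58.
Compare {F2, F4, F5, F6}: total 58.
No size-4 selection does better; minimum is 55.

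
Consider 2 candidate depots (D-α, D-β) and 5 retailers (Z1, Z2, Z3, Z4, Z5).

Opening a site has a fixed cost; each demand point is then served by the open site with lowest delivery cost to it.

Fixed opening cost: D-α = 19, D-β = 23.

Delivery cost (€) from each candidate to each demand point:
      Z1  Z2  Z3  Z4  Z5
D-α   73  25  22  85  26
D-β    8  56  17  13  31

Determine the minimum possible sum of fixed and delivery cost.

131

Open {D-α, D-β}: assign each demand point to its cheapest open site.
  Z1→D-β 8, Z2→D-α 25, Z3→D-β 17, Z4→D-β 13, Z5→D-α 26
  delivery cost 89, fixed 42 → total 131.
Compare {D-β}: delivery cost 125 + fixed 23 = 148.
Compare {D-α}: delivery cost 231 + fixed 19 = 250.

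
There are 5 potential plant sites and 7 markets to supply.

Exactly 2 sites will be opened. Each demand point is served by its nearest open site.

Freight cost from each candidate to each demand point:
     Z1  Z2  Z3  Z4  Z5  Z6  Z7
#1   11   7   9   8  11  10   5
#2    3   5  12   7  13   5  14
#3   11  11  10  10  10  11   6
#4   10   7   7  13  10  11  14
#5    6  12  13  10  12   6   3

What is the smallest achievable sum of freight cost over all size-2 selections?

45

Open {#1, #2}.
  Z1→#2 3, Z2→#2 5, Z3→#1 9, Z4→#2 7, Z5→#1 11, Z6→#2 5, Z7→#1 5  ⇒ total 45.
Compare {#2, #3}: total 46.
Compare {#2, #5}: total 47.
No size-2 selection does better; minimum is 45.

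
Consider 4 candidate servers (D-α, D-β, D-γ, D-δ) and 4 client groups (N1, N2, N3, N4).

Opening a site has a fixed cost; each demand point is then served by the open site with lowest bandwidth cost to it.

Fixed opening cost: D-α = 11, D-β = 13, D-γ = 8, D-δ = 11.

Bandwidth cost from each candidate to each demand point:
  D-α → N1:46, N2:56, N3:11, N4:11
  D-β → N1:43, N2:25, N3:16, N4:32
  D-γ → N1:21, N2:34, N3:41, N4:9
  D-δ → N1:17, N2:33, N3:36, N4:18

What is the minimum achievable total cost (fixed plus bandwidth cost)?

Open {D-β, D-γ}: assign each demand point to its cheapest open site.
  N1→D-γ 21, N2→D-β 25, N3→D-β 16, N4→D-γ 9
  bandwidth cost 71, fixed 21 → total 92.
Compare {D-α, D-γ}: bandwidth cost 75 + fixed 19 = 94.
Compare {D-α, D-δ}: bandwidth cost 72 + fixed 22 = 94.
Compare {D-α, D-β, D-γ}: bandwidth cost 66 + fixed 32 = 98.
All other subsets cost ≥ 94. Minimum total cost: 92.

92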